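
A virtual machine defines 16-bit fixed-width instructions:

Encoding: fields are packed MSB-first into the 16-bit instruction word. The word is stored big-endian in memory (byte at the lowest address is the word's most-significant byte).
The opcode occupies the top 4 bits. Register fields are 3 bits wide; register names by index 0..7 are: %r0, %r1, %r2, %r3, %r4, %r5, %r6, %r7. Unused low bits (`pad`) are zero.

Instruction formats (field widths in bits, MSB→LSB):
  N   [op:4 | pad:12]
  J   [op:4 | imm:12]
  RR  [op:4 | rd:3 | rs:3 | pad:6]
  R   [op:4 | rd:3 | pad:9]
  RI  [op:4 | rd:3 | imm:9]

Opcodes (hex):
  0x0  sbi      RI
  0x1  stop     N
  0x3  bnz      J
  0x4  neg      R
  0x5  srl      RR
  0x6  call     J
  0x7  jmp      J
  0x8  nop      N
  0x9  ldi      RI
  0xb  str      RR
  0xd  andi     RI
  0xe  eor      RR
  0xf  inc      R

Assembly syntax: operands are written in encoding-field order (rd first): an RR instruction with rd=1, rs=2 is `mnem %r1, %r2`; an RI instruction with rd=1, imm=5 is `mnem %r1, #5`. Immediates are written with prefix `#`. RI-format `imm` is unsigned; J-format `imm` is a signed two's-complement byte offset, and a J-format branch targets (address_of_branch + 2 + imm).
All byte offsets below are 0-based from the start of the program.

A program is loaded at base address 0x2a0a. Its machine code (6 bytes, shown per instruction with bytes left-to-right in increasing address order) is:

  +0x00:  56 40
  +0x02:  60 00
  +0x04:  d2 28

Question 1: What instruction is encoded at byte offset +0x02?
@+02  big-endian(60 00) = 0x6000
  opcode bits[15:12]=0x6: call/J
  imm: (w>>0)&0xfff=0x0 → #0

call #0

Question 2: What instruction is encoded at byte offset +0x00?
srl %r3, %r1

+0x00: 56 40 ⇒ word 0x5640 (big)
  top 4b → 0x5 → srl [RR]
  rd: (w>>9)&0x7=0x3 → %r3
  rs: (w>>6)&0x7=0x1 → %r1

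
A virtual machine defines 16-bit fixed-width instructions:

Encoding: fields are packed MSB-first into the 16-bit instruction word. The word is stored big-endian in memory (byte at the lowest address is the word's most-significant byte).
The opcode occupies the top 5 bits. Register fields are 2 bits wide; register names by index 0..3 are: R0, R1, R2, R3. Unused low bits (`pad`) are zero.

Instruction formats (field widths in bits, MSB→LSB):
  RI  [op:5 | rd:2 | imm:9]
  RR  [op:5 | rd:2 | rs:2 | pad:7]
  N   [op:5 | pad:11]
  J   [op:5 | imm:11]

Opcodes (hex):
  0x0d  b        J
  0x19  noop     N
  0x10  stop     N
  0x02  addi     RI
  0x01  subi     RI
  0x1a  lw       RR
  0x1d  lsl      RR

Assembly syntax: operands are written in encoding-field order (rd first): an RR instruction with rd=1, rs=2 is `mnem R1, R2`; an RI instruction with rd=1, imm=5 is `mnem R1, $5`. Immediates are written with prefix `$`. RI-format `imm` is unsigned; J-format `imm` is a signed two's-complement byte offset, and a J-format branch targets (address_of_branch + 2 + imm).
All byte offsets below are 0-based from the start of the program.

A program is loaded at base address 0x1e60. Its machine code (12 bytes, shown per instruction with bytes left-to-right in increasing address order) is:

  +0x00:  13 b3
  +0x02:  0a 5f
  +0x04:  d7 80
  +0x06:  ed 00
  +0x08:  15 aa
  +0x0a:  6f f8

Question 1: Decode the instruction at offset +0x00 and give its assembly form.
+0x00: 13 b3 ⇒ word 0x13b3 (big)
  opcode bits[15:11]=0x2: addi/RI
  rd@[10:9]=0x1 ⇒ R1
  imm@[8:0]=0x1b3 ⇒ $435

addi R1, $435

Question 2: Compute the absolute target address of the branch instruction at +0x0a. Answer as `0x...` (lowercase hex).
0x1e64

[0a] 6f f8 → 0x6ff8
  top 5b → 0xd → b [J]
  [10:0] imm=2040 (s11→-8) = $-8
  target = base 0x1e60 + off 0x0a + 2 + imm -8 = 0x1e64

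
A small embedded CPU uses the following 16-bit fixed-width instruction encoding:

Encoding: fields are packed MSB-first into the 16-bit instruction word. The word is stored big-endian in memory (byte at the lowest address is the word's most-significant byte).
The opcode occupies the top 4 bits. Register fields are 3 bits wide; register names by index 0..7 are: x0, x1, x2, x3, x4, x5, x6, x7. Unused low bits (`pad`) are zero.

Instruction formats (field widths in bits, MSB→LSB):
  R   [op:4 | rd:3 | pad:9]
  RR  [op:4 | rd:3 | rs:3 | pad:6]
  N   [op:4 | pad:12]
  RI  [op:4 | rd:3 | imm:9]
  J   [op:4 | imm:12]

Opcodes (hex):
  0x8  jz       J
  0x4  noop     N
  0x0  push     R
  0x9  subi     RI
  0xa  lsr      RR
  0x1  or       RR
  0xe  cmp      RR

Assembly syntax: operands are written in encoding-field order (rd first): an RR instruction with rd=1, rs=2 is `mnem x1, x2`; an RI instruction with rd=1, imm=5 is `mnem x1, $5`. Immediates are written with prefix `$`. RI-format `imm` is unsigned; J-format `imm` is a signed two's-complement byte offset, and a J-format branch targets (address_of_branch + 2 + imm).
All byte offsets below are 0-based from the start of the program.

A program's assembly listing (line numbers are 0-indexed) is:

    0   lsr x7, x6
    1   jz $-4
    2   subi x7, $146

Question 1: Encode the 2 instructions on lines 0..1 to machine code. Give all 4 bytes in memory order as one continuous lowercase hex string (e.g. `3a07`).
line 0 (lsr): pack op=0xa:4|rd=7:3|rs=6:3|pad=0:6 = 0xaf80; big→ af 80
line 1 (jz): pack op=0x8:4|imm=-4:12 = 0x8ffc; big→ 8f fc

af808ffc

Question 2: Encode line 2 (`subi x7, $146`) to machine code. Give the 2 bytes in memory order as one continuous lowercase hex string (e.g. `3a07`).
line 2 (subi): pack op=0x9:4|rd=7:3|imm=146:9 = 0x9e92; big→ 9e 92

9e92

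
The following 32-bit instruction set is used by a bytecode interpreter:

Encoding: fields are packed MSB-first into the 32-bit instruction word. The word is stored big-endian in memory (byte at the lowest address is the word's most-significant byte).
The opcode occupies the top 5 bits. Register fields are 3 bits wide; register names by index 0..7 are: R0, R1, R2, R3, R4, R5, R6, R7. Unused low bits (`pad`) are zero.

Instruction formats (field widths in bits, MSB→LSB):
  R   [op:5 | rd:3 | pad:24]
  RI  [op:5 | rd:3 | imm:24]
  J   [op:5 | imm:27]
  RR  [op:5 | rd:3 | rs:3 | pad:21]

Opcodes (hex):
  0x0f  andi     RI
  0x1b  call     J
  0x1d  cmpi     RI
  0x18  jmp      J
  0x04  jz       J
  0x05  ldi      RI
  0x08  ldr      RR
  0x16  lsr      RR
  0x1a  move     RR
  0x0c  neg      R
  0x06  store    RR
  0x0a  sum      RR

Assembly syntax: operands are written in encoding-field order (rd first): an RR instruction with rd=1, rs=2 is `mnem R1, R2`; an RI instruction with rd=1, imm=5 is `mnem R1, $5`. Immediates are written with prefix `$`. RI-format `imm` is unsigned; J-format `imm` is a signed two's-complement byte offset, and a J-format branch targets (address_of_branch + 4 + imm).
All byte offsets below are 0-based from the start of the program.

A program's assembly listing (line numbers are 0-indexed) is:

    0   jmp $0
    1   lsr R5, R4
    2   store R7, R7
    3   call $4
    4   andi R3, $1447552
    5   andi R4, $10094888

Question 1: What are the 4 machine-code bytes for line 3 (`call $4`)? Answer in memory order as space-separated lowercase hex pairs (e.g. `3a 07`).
L3: call op=0x1b:5|imm=4:27 ⇒ 0xd8000004 ⇒ big d8 00 00 04

d8 00 00 04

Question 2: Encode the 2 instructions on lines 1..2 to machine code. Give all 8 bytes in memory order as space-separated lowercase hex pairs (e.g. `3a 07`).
b5 80 00 00 37 e0 00 00

L1: lsr op=0x16:5|rd=5:3|rs=4:3|pad=0:21 ⇒ 0xb5800000 ⇒ big b5 80 00 00
L2: store op=0x6:5|rd=7:3|rs=7:3|pad=0:21 ⇒ 0x37e00000 ⇒ big 37 e0 00 00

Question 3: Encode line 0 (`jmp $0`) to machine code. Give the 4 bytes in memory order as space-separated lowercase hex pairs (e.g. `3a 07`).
c0 00 00 00

L0: jmp op=0x18:5|imm=0:27 ⇒ 0xc0000000 ⇒ big c0 00 00 00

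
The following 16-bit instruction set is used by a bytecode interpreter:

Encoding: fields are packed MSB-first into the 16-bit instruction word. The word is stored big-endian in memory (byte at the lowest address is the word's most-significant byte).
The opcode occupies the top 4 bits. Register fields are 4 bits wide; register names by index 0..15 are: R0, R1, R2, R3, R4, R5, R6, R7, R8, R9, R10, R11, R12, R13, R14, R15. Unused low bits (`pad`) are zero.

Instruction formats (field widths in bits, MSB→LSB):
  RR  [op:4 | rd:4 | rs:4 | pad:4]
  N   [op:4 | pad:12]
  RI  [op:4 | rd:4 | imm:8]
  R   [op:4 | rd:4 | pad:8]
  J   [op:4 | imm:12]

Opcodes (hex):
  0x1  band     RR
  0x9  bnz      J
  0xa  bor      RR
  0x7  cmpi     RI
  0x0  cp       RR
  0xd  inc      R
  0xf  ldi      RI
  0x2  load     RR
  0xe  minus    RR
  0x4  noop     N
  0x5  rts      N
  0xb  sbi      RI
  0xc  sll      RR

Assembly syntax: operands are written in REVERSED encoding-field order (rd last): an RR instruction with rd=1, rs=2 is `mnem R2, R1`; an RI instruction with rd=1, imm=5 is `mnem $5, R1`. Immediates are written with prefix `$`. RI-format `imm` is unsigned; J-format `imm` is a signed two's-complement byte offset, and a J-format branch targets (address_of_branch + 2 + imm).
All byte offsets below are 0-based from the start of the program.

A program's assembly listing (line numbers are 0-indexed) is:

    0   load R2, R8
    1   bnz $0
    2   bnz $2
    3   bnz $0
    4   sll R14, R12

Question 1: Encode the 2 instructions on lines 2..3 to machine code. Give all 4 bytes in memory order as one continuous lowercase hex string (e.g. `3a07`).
L2: bnz op=0x9:4|imm=2:12 ⇒ 0x9002 ⇒ big 90 02
L3: bnz op=0x9:4|imm=0:12 ⇒ 0x9000 ⇒ big 90 00

90029000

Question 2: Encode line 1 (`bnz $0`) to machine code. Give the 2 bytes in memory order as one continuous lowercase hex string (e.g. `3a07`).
9000

L1: bnz op=0x9:4|imm=0:12 ⇒ 0x9000 ⇒ big 90 00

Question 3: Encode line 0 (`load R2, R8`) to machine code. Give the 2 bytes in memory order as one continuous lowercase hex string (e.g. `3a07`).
0. load fields op=0x2:4|rd=8:4|rs=2:4|pad=0:4 → word 2820h → 28 20

2820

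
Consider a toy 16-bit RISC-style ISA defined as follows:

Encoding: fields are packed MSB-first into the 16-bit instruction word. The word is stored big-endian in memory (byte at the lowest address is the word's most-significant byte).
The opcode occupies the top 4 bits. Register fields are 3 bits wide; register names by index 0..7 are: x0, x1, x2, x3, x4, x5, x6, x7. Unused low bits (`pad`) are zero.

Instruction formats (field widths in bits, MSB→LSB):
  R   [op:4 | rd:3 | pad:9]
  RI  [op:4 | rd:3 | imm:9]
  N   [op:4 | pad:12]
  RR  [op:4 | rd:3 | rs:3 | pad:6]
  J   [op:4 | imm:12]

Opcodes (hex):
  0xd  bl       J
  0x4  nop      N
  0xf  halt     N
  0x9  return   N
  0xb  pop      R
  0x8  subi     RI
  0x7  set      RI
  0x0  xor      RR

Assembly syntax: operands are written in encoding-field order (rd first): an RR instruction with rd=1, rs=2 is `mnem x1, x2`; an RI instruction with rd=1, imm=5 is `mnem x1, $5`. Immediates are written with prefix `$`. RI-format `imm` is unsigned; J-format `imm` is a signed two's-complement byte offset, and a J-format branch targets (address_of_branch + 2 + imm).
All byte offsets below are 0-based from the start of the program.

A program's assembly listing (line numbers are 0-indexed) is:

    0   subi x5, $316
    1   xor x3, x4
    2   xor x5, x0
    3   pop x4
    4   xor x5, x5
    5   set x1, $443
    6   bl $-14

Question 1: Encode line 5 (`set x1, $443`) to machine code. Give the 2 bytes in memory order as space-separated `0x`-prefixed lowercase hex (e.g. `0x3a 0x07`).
line 5 (set): pack op=0x7:4|rd=1:3|imm=443:9 = 0x73bb; big→ 73 bb

0x73 0xbb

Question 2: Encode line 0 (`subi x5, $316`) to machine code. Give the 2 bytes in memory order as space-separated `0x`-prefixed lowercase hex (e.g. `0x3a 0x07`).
0x8b 0x3c

0. subi fields op=0x8:4|rd=5:3|imm=316:9 → word 8b3ch → 8b 3c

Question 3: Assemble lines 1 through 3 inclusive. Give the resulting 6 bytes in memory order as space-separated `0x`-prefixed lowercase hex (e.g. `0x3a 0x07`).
1. xor fields op=0x0:4|rd=3:3|rs=4:3|pad=0:6 → word 0700h → 07 00
2. xor fields op=0x0:4|rd=5:3|rs=0:3|pad=0:6 → word 0a00h → 0a 00
3. pop fields op=0xb:4|rd=4:3|pad=0:9 → word b800h → b8 00

0x07 0x00 0x0a 0x00 0xb8 0x00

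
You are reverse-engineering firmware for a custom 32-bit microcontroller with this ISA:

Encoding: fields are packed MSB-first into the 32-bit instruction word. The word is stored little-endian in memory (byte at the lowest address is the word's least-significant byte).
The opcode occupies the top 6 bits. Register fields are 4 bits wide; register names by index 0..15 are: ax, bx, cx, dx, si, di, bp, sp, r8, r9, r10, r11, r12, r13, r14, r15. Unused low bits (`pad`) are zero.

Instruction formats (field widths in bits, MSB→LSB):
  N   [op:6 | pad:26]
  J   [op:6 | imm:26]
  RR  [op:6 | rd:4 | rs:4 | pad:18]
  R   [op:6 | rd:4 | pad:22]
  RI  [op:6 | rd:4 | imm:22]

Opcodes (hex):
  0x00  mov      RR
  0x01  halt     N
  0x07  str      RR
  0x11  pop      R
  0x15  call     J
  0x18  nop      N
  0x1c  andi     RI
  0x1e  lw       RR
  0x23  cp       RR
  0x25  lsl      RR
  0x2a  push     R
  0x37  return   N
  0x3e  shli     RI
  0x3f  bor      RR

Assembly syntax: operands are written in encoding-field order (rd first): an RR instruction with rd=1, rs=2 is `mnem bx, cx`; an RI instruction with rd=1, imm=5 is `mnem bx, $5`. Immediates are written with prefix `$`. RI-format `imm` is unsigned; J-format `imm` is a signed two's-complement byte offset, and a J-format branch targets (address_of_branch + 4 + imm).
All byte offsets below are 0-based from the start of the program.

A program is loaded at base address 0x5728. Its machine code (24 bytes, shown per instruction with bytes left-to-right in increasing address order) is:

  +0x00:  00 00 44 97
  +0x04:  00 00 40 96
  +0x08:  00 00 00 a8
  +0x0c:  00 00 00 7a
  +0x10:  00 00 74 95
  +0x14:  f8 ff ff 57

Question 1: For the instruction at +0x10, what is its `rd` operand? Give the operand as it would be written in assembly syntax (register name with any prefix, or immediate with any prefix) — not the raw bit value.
di

+0x10: 00 00 74 95 ⇒ word 0x95740000 (little)
  top 6b → 0x25 → lsl [RR]
  [25:22] rd=5 = di
  [21:18] rs=13 = r13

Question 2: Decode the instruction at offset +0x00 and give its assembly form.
lsl r13, bx

@+00  little-endian(00 00 44 97) = 0x97440000
  top 6b → 0x25 → lsl [RR]
  rd@[25:22]=0xd ⇒ r13
  rs@[21:18]=0x1 ⇒ bx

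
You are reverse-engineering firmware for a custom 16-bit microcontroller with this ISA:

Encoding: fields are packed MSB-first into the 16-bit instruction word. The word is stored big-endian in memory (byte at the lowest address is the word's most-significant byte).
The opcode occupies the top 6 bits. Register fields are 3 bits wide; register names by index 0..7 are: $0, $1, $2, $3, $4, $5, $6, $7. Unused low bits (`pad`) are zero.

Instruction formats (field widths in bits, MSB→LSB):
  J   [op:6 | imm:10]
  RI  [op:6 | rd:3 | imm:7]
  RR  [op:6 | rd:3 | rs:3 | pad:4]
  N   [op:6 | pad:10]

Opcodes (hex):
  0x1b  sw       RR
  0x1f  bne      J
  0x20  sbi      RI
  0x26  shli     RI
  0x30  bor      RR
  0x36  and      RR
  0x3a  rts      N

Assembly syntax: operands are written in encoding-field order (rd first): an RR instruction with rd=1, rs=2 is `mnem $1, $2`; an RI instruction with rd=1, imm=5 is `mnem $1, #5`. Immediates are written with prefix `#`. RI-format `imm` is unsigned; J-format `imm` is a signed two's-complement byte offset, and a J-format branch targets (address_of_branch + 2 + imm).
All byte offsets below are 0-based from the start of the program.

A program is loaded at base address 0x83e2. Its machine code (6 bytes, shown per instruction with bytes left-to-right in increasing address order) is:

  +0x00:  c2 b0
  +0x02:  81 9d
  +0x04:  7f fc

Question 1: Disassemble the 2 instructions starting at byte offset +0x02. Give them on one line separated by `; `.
off 0x02: read 81 9d as big → 0x819d
  top 6b → 0x20 → sbi [RI]
  rd@[9:7]=0x3 ⇒ $3
  imm@[6:0]=0x1d ⇒ #29
off 0x04: read 7f fc as big → 0x7ffc
  top 6b → 0x1f → bne [J]
  imm@[9:0]=0x3fc (s10→-4) ⇒ #-4

sbi $3, #29; bne #-4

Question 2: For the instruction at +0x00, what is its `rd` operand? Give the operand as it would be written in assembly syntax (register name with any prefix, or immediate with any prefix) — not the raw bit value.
+0x00: c2 b0 ⇒ word 0xc2b0 (big)
  op=0xc2b0>>10=0x30 ⇒ bor (RR)
  rd@[9:7]=0x5 ⇒ $5
  rs@[6:4]=0x3 ⇒ $3

$5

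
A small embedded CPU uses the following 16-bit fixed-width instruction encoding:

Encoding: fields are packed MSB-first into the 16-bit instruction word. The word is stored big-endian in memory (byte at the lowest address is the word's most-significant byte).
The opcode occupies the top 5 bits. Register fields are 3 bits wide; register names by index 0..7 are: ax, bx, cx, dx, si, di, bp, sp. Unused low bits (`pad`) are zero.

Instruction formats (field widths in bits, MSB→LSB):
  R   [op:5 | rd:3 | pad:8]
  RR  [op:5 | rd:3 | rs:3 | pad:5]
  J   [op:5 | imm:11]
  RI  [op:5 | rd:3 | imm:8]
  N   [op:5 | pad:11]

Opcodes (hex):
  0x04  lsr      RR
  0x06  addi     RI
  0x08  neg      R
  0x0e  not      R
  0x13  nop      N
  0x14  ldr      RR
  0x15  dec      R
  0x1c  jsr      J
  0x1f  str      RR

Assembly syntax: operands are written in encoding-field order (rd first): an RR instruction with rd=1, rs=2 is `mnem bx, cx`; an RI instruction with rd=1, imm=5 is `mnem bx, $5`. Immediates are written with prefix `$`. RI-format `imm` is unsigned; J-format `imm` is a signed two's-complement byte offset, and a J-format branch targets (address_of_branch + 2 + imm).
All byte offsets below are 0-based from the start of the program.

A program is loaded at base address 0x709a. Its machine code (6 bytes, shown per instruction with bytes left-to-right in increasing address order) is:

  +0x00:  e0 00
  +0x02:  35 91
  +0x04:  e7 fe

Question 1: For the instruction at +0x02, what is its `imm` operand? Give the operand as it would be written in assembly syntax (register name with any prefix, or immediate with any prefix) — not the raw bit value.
$145

[02] 35 91 → 0x3591
  opcode bits[15:11]=0x6: addi/RI
  [10:8] rd=5 = di
  [7:0] imm=145 = $145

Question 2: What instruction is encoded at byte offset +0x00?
@+00  big-endian(e0 00) = 0xe000
  top 5b → 0x1c → jsr [J]
  imm@[10:0]=0x0 ⇒ $0

jsr $0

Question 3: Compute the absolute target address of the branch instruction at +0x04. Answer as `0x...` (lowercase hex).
@+04  big-endian(e7 fe) = 0xe7fe
  op=0xe7fe>>11=0x1c ⇒ jsr (J)
  imm@[10:0]=0x7fe (s11→-2) ⇒ $-2
  target = base 0x709a + off 0x04 + 2 + imm -2 = 0x709e

0x709e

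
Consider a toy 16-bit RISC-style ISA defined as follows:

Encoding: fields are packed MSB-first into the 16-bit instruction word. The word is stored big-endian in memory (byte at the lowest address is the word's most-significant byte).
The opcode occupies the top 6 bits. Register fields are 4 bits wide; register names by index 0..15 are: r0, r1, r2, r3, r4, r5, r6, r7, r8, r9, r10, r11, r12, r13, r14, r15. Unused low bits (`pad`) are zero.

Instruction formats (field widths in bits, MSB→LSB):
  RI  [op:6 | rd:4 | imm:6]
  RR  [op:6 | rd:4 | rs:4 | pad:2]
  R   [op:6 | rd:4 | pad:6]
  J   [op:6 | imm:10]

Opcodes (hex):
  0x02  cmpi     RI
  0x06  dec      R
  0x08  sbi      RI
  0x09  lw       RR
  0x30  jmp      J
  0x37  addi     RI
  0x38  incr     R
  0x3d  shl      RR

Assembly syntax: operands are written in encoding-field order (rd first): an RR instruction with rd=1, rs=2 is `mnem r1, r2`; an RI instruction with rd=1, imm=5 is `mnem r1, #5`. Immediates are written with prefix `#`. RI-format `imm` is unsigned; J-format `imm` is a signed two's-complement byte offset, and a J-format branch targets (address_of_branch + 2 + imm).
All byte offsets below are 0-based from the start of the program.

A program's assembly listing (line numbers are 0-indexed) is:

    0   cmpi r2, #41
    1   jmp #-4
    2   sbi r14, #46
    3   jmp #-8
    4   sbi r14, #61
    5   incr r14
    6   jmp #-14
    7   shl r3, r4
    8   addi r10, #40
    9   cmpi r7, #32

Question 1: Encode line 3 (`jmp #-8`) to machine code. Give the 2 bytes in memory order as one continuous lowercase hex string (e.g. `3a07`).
line 3 (jmp): pack op=0x30:6|imm=-8:10 = 0xc3f8; big→ c3 f8

c3f8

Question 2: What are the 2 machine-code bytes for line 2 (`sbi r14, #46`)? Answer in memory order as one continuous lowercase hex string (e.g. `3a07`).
2. sbi fields op=0x8:6|rd=14:4|imm=46:6 → word 23aeh → 23 ae

23ae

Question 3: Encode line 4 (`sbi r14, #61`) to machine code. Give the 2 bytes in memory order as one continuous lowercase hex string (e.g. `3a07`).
L4: sbi op=0x8:6|rd=14:4|imm=61:6 ⇒ 0x23bd ⇒ big 23 bd

23bd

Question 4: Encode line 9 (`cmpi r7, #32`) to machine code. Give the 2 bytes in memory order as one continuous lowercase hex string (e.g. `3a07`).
09e0

L9: cmpi op=0x2:6|rd=7:4|imm=32:6 ⇒ 0x09e0 ⇒ big 09 e0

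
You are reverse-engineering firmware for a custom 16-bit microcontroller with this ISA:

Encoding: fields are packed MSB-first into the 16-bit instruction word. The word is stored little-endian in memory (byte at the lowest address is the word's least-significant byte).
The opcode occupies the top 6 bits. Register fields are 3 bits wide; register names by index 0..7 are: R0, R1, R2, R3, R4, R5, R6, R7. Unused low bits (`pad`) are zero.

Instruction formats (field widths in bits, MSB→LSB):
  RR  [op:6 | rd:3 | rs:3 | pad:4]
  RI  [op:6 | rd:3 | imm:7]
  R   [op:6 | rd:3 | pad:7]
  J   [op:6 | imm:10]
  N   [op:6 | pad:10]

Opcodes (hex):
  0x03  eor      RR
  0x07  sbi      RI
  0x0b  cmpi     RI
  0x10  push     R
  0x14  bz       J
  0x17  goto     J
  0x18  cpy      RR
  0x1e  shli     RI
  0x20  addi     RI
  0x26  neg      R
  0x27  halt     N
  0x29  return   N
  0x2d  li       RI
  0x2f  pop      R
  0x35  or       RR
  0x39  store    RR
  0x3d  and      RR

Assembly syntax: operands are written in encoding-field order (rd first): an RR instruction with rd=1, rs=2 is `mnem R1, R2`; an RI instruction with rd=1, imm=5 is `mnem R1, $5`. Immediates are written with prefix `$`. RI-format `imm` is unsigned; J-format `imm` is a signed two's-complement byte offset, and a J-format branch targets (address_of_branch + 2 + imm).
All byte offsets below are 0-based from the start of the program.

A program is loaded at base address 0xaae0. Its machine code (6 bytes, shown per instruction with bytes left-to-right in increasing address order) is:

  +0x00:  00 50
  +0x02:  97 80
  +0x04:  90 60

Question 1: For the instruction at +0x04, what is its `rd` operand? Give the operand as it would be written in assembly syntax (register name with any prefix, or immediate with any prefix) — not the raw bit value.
@+04  little-endian(90 60) = 0x6090
  op=0x6090>>10=0x18 ⇒ cpy (RR)
  rd@[9:7]=0x1 ⇒ R1
  rs@[6:4]=0x1 ⇒ R1

R1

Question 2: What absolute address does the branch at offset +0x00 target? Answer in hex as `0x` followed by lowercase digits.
0xaae2

[00] 00 50 → 0x5000
  op=0x5000>>10=0x14 ⇒ bz (J)
  [9:0] imm=0 = $0
  target = base 0xaae0 + off 0x00 + 2 + imm 0 = 0xaae2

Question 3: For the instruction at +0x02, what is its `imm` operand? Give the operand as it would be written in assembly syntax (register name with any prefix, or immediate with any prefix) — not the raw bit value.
[02] 97 80 → 0x8097
  op=0x8097>>10=0x20 ⇒ addi (RI)
  rd: (w>>7)&0x7=0x1 → R1
  imm: (w>>0)&0x7f=0x17 → $23

$23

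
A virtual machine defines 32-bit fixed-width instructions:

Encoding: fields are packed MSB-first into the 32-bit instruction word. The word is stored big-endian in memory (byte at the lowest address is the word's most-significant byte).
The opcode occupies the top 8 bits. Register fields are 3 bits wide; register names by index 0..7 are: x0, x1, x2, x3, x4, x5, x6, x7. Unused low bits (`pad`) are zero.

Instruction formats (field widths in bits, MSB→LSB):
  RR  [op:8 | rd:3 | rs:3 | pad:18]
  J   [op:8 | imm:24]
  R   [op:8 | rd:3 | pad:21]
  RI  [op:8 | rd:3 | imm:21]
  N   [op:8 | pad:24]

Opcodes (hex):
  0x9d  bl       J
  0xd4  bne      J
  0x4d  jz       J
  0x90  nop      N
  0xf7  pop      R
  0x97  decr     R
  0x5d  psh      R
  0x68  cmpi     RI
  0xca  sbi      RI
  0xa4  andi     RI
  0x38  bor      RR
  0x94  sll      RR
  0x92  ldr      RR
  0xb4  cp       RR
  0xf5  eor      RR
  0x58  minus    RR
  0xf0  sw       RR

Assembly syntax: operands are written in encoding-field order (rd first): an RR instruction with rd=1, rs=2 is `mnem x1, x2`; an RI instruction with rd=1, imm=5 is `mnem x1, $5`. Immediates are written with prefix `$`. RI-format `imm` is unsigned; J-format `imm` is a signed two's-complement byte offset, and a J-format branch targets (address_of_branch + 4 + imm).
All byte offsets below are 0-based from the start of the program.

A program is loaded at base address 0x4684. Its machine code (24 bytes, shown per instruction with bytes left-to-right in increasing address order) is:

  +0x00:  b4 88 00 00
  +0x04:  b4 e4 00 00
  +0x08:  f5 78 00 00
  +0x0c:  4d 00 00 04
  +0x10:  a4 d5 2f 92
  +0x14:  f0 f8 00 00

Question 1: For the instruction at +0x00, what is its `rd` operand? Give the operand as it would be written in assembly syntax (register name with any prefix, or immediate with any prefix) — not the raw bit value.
@+00  big-endian(b4 88 00 00) = 0xb4880000
  opcode bits[31:24]=0xb4: cp/RR
  rd: (w>>21)&0x7=0x4 → x4
  rs: (w>>18)&0x7=0x2 → x2

x4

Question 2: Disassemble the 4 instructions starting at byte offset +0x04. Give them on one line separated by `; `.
cp x7, x1; eor x3, x6; jz $4; andi x6, $1388434

+0x04: b4 e4 00 00 ⇒ word 0xb4e40000 (big)
  opcode bits[31:24]=0xb4: cp/RR
  rd@[23:21]=0x7 ⇒ x7
  rs@[20:18]=0x1 ⇒ x1
+0x08: f5 78 00 00 ⇒ word 0xf5780000 (big)
  opcode bits[31:24]=0xf5: eor/RR
  rd@[23:21]=0x3 ⇒ x3
  rs@[20:18]=0x6 ⇒ x6
+0x0c: 4d 00 00 04 ⇒ word 0x4d000004 (big)
  opcode bits[31:24]=0x4d: jz/J
  imm@[23:0]=0x4 ⇒ $4
+0x10: a4 d5 2f 92 ⇒ word 0xa4d52f92 (big)
  opcode bits[31:24]=0xa4: andi/RI
  rd@[23:21]=0x6 ⇒ x6
  imm@[20:0]=0x152f92 ⇒ $1388434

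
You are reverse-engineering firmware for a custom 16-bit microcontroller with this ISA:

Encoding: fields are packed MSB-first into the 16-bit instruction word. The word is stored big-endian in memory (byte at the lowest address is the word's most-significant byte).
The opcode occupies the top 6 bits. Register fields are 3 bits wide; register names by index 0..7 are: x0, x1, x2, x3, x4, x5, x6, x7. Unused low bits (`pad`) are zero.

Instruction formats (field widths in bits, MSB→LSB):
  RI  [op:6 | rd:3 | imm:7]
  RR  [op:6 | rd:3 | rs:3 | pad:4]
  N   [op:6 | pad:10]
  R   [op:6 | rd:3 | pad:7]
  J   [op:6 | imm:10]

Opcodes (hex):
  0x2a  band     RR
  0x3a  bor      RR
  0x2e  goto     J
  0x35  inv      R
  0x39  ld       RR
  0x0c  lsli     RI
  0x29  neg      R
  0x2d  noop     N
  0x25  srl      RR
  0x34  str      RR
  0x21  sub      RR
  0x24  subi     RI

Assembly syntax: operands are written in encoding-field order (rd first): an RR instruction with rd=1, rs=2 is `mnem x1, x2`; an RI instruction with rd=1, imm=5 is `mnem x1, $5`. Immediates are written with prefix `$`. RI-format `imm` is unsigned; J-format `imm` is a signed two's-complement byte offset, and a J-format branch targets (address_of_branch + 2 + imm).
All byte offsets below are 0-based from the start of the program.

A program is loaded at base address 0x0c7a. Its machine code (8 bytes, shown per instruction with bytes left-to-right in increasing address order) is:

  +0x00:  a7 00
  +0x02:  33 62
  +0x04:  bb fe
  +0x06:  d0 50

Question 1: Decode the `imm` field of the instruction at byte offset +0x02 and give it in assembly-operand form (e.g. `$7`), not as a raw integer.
$98

off 0x02: read 33 62 as big → 0x3362
  opcode bits[15:10]=0xc: lsli/RI
  [9:7] rd=6 = x6
  [6:0] imm=98 = $98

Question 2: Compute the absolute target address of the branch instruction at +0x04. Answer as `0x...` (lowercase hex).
0x0c7e

[04] bb fe → 0xbbfe
  opcode bits[15:10]=0x2e: goto/J
  [9:0] imm=1022 (s10→-2) = $-2
  target = base 0x0c7a + off 0x04 + 2 + imm -2 = 0x0c7e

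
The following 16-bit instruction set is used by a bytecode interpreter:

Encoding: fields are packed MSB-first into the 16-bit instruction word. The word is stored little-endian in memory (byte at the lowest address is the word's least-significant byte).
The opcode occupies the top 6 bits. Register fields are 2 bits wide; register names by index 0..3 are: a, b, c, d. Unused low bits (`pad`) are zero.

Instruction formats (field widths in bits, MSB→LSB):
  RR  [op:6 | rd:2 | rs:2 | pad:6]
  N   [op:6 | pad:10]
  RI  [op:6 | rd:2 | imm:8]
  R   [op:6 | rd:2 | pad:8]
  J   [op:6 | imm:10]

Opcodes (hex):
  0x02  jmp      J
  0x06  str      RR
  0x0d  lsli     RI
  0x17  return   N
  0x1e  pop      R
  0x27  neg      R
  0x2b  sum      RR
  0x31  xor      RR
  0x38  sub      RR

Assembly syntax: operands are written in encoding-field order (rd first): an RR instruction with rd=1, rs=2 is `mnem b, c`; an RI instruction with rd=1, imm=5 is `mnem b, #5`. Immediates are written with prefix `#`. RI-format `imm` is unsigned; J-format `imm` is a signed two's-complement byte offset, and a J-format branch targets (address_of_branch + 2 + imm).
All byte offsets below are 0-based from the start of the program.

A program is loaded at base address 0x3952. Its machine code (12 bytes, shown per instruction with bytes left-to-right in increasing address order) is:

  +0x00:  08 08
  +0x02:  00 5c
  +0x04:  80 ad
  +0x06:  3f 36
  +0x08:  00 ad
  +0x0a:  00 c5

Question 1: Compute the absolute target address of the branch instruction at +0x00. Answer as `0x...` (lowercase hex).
off 0x00: read 08 08 as little → 0x0808
  opcode bits[15:10]=0x2: jmp/J
  [9:0] imm=8 = #8
  target = base 0x3952 + off 0x00 + 2 + imm 8 = 0x395c

0x395c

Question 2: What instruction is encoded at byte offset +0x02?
@+02  little-endian(00 5c) = 0x5c00
  op=0x5c00>>10=0x17 ⇒ return (N)

return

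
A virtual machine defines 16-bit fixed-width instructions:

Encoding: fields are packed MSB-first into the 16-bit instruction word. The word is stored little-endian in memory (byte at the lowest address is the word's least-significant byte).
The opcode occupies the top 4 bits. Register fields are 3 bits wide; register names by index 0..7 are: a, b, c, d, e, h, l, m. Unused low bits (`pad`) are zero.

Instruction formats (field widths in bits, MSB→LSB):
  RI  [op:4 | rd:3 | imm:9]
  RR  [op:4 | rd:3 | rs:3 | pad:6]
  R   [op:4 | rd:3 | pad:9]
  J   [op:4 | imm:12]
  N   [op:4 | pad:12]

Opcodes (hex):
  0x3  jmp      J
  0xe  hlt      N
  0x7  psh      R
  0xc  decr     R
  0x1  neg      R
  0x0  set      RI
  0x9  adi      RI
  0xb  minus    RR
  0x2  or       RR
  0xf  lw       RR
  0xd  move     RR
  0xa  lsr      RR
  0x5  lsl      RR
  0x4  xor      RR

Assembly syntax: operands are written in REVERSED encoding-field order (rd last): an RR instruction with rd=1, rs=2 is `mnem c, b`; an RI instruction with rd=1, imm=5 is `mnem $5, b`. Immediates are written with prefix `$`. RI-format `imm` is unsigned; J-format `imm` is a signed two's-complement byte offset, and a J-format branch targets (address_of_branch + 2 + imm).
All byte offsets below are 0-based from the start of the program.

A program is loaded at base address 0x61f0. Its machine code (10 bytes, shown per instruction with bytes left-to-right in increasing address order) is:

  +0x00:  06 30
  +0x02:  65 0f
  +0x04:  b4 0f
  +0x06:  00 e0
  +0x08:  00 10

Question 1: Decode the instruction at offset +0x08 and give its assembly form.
+0x08: 00 10 ⇒ word 0x1000 (little)
  opcode bits[15:12]=0x1: neg/R
  rd: (w>>9)&0x7=0x0 → a

neg a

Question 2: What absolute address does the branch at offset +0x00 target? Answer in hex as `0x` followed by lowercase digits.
0x61f8

off 0x00: read 06 30 as little → 0x3006
  opcode bits[15:12]=0x3: jmp/J
  [11:0] imm=6 = $6
  target = base 0x61f0 + off 0x00 + 2 + imm 6 = 0x61f8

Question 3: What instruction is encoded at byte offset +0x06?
hlt

off 0x06: read 00 e0 as little → 0xe000
  opcode bits[15:12]=0xe: hlt/N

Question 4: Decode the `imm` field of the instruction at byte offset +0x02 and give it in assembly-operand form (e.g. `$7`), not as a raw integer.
$357

off 0x02: read 65 0f as little → 0x0f65
  top 4b → 0x0 → set [RI]
  rd@[11:9]=0x7 ⇒ m
  imm@[8:0]=0x165 ⇒ $357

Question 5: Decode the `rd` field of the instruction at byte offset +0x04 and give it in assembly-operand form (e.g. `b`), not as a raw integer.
@+04  little-endian(b4 0f) = 0x0fb4
  op=0x0fb4>>12=0x0 ⇒ set (RI)
  rd: (w>>9)&0x7=0x7 → m
  imm: (w>>0)&0x1ff=0x1b4 → $436

m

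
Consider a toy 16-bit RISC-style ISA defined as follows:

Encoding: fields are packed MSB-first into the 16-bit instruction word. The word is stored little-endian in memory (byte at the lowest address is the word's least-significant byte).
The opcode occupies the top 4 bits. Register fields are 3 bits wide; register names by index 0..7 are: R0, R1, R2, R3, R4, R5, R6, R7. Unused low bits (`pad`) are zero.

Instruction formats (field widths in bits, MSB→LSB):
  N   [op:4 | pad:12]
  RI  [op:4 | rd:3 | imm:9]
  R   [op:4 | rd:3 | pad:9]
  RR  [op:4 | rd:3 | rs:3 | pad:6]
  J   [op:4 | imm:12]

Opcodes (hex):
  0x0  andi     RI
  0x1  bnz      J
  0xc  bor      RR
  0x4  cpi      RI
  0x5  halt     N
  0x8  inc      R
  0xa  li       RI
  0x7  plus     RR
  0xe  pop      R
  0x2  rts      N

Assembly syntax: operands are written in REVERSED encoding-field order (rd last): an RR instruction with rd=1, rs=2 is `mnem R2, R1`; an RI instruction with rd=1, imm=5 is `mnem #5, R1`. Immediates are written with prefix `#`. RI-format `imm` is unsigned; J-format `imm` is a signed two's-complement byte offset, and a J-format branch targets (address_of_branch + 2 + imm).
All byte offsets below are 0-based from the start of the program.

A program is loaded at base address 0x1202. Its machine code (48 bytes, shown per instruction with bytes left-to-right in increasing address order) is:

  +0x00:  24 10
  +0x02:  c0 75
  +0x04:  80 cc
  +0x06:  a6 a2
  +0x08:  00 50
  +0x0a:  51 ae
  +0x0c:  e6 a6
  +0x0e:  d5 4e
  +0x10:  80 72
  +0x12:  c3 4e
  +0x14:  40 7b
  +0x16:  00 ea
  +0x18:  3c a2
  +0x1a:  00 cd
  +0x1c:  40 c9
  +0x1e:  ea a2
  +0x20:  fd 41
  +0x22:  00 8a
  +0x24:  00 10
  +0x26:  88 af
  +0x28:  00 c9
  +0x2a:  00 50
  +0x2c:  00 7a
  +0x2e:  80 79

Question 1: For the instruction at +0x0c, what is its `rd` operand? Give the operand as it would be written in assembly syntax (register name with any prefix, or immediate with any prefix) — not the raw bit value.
[0c] e6 a6 → 0xa6e6
  top 4b → 0xa → li [RI]
  [11:9] rd=3 = R3
  [8:0] imm=230 = #230

R3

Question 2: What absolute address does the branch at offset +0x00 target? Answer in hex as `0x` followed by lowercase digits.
off 0x00: read 24 10 as little → 0x1024
  top 4b → 0x1 → bnz [J]
  imm@[11:0]=0x24 ⇒ #36
  target = base 0x1202 + off 0x00 + 2 + imm 36 = 0x1228

0x1228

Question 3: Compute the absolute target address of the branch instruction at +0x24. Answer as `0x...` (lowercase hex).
off 0x24: read 00 10 as little → 0x1000
  op=0x1000>>12=0x1 ⇒ bnz (J)
  imm@[11:0]=0x0 ⇒ #0
  target = base 0x1202 + off 0x24 + 2 + imm 0 = 0x1228

0x1228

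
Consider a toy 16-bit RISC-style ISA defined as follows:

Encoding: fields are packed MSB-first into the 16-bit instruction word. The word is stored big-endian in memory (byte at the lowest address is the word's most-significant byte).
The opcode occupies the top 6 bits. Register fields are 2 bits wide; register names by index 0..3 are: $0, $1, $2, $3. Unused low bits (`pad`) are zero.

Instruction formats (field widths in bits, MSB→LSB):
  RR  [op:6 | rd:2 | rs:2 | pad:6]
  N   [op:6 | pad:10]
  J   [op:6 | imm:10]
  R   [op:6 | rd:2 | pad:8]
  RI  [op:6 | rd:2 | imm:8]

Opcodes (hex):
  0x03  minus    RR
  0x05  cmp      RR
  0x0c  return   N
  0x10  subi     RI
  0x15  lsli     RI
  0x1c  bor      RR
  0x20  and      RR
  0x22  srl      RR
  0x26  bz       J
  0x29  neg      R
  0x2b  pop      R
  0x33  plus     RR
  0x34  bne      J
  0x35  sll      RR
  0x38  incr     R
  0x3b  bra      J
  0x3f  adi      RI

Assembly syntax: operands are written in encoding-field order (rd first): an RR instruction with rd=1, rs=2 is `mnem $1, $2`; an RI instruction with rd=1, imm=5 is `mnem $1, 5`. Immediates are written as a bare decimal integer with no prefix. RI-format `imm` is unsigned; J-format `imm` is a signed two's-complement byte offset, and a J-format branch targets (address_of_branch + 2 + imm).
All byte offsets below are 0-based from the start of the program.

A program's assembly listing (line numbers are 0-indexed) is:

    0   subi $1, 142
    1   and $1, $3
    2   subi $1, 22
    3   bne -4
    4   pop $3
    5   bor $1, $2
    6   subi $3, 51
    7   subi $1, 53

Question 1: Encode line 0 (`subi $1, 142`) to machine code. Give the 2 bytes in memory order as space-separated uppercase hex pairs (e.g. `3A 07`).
41 8E

0. subi fields op=0x10:6|rd=1:2|imm=142:8 → word 418eh → 41 8e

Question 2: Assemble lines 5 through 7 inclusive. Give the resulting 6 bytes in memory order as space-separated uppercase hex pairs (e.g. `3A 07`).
71 80 43 33 41 35

5. bor fields op=0x1c:6|rd=1:2|rs=2:2|pad=0:6 → word 7180h → 71 80
6. subi fields op=0x10:6|rd=3:2|imm=51:8 → word 4333h → 43 33
7. subi fields op=0x10:6|rd=1:2|imm=53:8 → word 4135h → 41 35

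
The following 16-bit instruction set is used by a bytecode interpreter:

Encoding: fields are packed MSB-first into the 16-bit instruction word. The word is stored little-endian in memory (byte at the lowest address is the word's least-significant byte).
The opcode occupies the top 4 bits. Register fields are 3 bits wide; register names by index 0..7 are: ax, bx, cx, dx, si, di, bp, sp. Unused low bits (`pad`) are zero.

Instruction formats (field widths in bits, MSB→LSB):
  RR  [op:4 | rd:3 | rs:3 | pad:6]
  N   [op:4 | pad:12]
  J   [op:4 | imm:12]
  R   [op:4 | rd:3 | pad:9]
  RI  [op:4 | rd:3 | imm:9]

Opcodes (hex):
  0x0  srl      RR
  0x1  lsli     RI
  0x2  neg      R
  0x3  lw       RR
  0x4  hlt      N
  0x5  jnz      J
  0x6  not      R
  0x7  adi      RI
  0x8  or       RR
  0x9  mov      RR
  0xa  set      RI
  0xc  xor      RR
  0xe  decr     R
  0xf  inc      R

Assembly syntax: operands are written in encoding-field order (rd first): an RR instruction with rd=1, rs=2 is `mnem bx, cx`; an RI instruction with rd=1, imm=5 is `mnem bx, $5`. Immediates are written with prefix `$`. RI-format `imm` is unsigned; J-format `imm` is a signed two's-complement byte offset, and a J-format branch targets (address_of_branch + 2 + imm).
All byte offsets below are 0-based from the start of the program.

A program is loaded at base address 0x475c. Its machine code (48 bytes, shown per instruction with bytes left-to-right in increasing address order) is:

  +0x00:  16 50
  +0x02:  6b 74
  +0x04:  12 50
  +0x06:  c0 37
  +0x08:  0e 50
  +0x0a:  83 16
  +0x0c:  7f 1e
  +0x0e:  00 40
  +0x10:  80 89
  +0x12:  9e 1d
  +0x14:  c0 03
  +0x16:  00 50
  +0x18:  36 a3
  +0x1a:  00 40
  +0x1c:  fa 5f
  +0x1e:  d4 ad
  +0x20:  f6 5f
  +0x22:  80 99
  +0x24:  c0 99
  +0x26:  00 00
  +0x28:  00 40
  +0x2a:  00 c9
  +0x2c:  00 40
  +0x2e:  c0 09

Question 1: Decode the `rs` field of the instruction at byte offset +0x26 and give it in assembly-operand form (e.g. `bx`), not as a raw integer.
+0x26: 00 00 ⇒ word 0x0000 (little)
  opcode bits[15:12]=0x0: srl/RR
  [11:9] rd=0 = ax
  [8:6] rs=0 = ax

ax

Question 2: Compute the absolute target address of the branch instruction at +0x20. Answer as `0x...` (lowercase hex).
0x4774

+0x20: f6 5f ⇒ word 0x5ff6 (little)
  opcode bits[15:12]=0x5: jnz/J
  imm: (w>>0)&0xfff=0xff6 (s12→-10) → $-10
  target = base 0x475c + off 0x20 + 2 + imm -10 = 0x4774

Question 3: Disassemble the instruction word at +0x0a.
off 0x0a: read 83 16 as little → 0x1683
  opcode bits[15:12]=0x1: lsli/RI
  [11:9] rd=3 = dx
  [8:0] imm=131 = $131

lsli dx, $131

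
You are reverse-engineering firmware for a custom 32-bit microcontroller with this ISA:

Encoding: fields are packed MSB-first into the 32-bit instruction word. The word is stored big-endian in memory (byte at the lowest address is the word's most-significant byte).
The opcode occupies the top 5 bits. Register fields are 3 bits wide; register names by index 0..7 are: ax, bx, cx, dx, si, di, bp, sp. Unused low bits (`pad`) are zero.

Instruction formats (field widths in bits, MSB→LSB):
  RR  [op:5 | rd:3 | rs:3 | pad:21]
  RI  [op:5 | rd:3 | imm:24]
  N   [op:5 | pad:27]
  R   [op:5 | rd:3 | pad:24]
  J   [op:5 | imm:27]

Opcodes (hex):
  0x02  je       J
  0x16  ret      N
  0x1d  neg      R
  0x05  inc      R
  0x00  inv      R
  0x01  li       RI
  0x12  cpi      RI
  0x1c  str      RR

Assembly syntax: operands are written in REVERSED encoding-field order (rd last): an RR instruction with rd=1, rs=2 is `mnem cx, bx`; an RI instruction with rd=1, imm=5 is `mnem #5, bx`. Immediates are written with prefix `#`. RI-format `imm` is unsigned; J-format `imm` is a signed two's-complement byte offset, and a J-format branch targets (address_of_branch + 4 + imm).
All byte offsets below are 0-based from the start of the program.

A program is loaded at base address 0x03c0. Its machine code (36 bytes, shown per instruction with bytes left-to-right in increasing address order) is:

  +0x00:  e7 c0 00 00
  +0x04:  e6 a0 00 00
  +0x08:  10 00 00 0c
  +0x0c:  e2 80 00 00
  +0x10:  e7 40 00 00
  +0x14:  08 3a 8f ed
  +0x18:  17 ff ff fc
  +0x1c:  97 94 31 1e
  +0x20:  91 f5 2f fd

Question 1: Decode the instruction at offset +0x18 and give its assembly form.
je #-4

[18] 17 ff ff fc → 0x17fffffc
  opcode bits[31:27]=0x2: je/J
  imm@[26:0]=0x7fffffc (s27→-4) ⇒ #-4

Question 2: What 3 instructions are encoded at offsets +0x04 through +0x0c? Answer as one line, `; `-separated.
[04] e6 a0 00 00 → 0xe6a00000
  top 5b → 0x1c → str [RR]
  rd: (w>>24)&0x7=0x6 → bp
  rs: (w>>21)&0x7=0x5 → di
[08] 10 00 00 0c → 0x1000000c
  top 5b → 0x2 → je [J]
  imm: (w>>0)&0x7ffffff=0xc → #12
[0c] e2 80 00 00 → 0xe2800000
  top 5b → 0x1c → str [RR]
  rd: (w>>24)&0x7=0x2 → cx
  rs: (w>>21)&0x7=0x4 → si

str di, bp; je #12; str si, cx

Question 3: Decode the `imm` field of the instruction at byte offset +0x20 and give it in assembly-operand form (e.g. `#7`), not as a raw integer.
#16068605

[20] 91 f5 2f fd → 0x91f52ffd
  opcode bits[31:27]=0x12: cpi/RI
  [26:24] rd=1 = bx
  [23:0] imm=16068605 = #16068605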